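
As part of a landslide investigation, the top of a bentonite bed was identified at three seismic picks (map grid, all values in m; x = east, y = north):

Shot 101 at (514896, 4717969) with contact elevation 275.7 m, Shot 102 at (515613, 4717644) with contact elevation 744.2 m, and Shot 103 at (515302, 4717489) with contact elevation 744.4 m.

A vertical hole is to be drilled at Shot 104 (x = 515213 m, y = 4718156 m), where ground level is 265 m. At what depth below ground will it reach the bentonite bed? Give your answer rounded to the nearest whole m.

9 m

Two edge vectors: Shot 101→Shot 102 = (717, -325, 468.5), Shot 101→Shot 103 = (406, -480, 468.7).
Normal n = (Shot 101→Shot 102) × (Shot 101→Shot 103) = (72552.5, -145846.9, -212210).
So ∂z/∂x = −n_x/n_z = 0.34189011 and ∂z/∂y = −n_y/n_z = −0.68727628.
Intercept c from Shot 101: 275.7 − 176037.85 + 3242548.20 = 3066786.05.
At (515213, 4718156): z_contact = 176146.2 − 3242676.7 + 3066786.05 = 255.6 m.
Depth below ground = 265 − 255.6 = 9 m.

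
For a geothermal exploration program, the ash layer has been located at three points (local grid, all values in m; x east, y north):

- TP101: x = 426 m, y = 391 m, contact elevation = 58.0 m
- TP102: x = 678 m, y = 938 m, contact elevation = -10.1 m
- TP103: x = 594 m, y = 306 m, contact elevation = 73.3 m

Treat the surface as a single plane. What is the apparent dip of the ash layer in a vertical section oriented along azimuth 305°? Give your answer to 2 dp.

Two edge vectors: TP101→TP102 = (252, 547, -68.1), TP101→TP103 = (168, -85, 15.3).
Normal n = (TP101→TP102) × (TP101→TP103) = (2580.6, -15296.4, -113316).
So ∂z/∂x = −n_x/n_z = 0.02277 and ∂z/∂y = −n_y/n_z = −0.13499.
Unit vector along 305° is (sin 305°, cos 305°) = (-0.8192, 0.5736).
Slope in that direction = a·(-0.8192) + b·(0.5736) = −0.09608.
Apparent dip = arctan|0.09608| = 5.49° (true dip is 7.8°, so apparent ≤ true as expected).

5.49°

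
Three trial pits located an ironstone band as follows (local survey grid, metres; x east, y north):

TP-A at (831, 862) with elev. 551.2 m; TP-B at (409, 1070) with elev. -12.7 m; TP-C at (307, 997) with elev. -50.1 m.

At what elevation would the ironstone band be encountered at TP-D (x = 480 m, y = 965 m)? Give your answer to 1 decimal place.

Let the plane be z = a·x + b·y + c.
TP-B−TP-A: −422a + 208b = −563.9;  TP-C−TP-A: −524a + 135b = −601.3.
Solving gives a = 0.940831, b = −0.802257.
Then c = 551.2 − a·831 − b·862 = 460.91.
At (480, 965): z = 451.6 − 774.2 + 460.91 = 138.3 m.

138.3 m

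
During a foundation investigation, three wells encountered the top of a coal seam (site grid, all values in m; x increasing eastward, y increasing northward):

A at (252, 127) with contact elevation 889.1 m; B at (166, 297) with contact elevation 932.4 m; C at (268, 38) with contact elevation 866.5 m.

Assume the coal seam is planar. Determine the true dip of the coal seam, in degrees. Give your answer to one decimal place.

Two edge vectors: A→B = (-86, 170, 43.3), A→C = (16, -89, -22.6).
Normal n = (A→B) × (A→C) = (11.7, -1250.8, 4934).
So ∂z/∂x = −n_x/n_z = −0.00237 and ∂z/∂y = −n_y/n_z = 0.25351.
Gradient magnitude |∇z| = √(a² + b²) = √(0.00001 + 0.06427) = 0.25352.
True dip = arctan(0.25352) = 14.2°, dipping toward S (azimuth ≈ 179°).

14.2°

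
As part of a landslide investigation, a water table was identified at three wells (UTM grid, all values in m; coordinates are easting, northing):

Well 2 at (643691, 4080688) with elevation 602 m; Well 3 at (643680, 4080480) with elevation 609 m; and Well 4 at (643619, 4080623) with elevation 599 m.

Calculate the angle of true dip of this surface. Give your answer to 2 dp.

4.83°

Let the plane be z = a·easting + b·northing + c.
Well 3−Well 2: −11a − 208b = 7;  Well 4−Well 2: −72a − 65b = −3.
Solving gives a = 0.07566, b = −0.03766.
Gradient magnitude |∇z| = √(a² + b²) = √(0.00572 + 0.00142) = 0.08451.
True dip = arctan(0.08451) = 4.83°, dipping toward WNW (azimuth ≈ 296°).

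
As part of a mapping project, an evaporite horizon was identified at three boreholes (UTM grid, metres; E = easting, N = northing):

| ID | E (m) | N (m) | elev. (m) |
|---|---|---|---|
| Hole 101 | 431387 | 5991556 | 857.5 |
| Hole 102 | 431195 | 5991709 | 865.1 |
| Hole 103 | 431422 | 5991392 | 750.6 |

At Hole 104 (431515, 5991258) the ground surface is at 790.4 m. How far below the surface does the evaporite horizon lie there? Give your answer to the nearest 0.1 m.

Let the plane be z = a·E + b·N + c.
Hole 102−Hole 101: −192a + 153b = 7.6;  Hole 103−Hole 101: 35a − 164b = −106.9.
Solving gives a = 0.578169364, b = 0.775219072.
Then c = 857.5 − a·431387 − b·5991556 = −4893325.73.
At (431515, 5991258): z_contact = 249488.75 + 4644537.46 − 4893325.73 = 700.49 m.
Depth below ground = 790.4 − 700.49 = 89.9 m.

89.9 m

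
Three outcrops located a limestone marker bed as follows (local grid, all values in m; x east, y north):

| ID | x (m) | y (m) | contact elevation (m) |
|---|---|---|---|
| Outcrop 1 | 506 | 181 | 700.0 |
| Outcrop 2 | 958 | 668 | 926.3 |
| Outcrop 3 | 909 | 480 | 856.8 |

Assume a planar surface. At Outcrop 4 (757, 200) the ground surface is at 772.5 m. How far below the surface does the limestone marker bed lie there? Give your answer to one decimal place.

30.5 m

Let the plane be z = a·x + b·y + c.
Outcrop 2−Outcrop 1: 452a + 487b = 226.3;  Outcrop 3−Outcrop 1: 403a + 299b = 156.8.
Solving gives a = 0.14232, b = 0.33259.
Then c = 700 − a·506 − b·181 = 567.79.
At (757, 200): z_contact = 107.74 + 66.52 + 567.79 = 742.04 m.
Depth below ground = 772.5 − 742.04 = 30.5 m.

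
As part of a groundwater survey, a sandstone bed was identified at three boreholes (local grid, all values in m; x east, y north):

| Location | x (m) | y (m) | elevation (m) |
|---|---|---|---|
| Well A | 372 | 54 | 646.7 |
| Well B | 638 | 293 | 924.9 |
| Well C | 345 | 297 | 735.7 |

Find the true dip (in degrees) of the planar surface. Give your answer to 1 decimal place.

38.2°

Two edge vectors: Well A→Well B = (266, 239, 278.2), Well A→Well C = (-27, 243, 89).
Normal n = (Well A→Well B) × (Well A→Well C) = (-46331.6, -31185.4, 71091).
So ∂z/∂x = −n_x/n_z = 0.65172 and ∂z/∂y = −n_y/n_z = 0.43867.
Gradient magnitude |∇z| = √(a² + b²) = √(0.42474 + 0.19243) = 0.78560.
True dip = arctan(0.78560) = 38.2°, dipping toward SW (azimuth ≈ 236°).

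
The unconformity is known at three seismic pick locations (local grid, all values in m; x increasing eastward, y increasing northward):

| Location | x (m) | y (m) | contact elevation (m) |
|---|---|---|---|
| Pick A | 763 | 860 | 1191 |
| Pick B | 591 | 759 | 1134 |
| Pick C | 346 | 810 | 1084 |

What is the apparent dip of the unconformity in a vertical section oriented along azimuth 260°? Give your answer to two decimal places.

14.66°

Two edge vectors: Pick A→Pick B = (-172, -101, -57), Pick A→Pick C = (-417, -50, -107).
Normal n = (Pick A→Pick B) × (Pick A→Pick C) = (7957, 5365, -33517).
So ∂z/∂x = −n_x/n_z = 0.23740 and ∂z/∂y = −n_y/n_z = 0.16007.
Unit vector along 260° is (sin 260°, cos 260°) = (-0.9848, -0.1736).
Slope in that direction = a·(-0.9848) + b·(-0.1736) = −0.26159.
Apparent dip = arctan|0.26159| = 14.66° (true dip is 16.0°, so apparent ≤ true as expected).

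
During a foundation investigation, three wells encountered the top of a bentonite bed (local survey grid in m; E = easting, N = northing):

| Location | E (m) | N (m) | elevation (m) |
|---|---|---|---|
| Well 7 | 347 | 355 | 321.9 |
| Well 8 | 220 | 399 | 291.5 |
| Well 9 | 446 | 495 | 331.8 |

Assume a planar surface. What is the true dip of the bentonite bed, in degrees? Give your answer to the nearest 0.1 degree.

Two edge vectors: Well 7→Well 8 = (-127, 44, -30.4), Well 7→Well 9 = (99, 140, 9.9).
Normal n = (Well 7→Well 8) × (Well 7→Well 9) = (4691.6, -1752.3, -22136).
So ∂z/∂E = −n_x/n_z = 0.21194 and ∂z/∂N = −n_y/n_z = −0.07916.
Gradient magnitude |∇z| = √(a² + b²) = √(0.04492 + 0.00627) = 0.22625.
True dip = arctan(0.22625) = 12.7°, dipping toward WNW (azimuth ≈ 290°).

12.7°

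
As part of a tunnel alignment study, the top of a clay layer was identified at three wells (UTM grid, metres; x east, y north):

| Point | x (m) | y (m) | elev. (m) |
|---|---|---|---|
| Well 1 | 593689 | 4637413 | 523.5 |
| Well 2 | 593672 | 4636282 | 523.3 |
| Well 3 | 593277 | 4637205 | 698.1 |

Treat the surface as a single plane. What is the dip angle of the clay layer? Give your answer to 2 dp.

23.13°

Two edge vectors: Well 1→Well 2 = (-17, -1131, -0.2), Well 1→Well 3 = (-412, -208, 174.6).
Normal n = (Well 1→Well 2) × (Well 1→Well 3) = (-197514.2, 3050.6, -462436).
So ∂z/∂x = −n_x/n_z = −0.42712 and ∂z/∂y = −n_y/n_z = 0.00660.
Gradient magnitude |∇z| = √(a² + b²) = √(0.18243 + 0.00004) = 0.42717.
True dip = arctan(0.42717) = 23.13°, dipping toward E (azimuth ≈ 091°).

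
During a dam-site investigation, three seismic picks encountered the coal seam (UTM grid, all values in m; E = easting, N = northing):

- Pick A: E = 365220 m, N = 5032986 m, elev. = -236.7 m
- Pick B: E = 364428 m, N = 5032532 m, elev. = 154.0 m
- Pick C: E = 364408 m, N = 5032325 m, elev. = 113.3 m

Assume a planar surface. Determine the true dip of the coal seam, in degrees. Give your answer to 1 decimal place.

Let the plane be z = a·E + b·N + c.
Pick B−Pick A: −792a − 454b = 390.7;  Pick C−Pick A: −812a − 661b = 350.
Solving gives a = −0.64155, b = 0.25860.
Gradient magnitude |∇z| = √(a² + b²) = √(0.41158 + 0.06688) = 0.69171.
True dip = arctan(0.69171) = 34.7°, dipping toward ESE (azimuth ≈ 112°).

34.7°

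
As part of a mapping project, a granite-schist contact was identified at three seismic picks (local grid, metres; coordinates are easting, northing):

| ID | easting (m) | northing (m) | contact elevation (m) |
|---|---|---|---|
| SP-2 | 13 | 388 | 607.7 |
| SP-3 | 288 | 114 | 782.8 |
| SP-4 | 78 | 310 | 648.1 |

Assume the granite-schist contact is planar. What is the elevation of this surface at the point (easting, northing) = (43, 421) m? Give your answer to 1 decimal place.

Let the plane be z = a·easting + b·northing + c.
SP-3−SP-2: 275a − 274b = 175.1;  SP-4−SP-2: 65a − 78b = 40.4.
Solving gives a = 0.71104, b = 0.07459.
Then c = 607.7 − a·13 − b·388 = 569.52.
At (43, 421): z = 30.6 + 31.4 + 569.52 = 631.5 m.

631.5 m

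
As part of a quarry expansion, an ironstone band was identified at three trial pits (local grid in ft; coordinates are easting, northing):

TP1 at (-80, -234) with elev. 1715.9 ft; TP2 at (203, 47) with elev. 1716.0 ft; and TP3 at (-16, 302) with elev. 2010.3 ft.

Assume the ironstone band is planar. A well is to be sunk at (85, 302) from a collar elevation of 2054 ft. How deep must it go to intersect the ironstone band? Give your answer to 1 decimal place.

106.2 ft

Two edge vectors: TP1→TP2 = (283, 281, 0.1), TP1→TP3 = (64, 536, 294.4).
Normal n = (TP1→TP2) × (TP1→TP3) = (82672.8, -83308.8, 133704).
So ∂z/∂easting = −n_x/n_z = −0.61833 and ∂z/∂northing = −n_y/n_z = 0.62308.
Intercept c from TP1: 1715.9 − 49.47 + 145.80 = 1812.24.
At (85, 302): z_contact = −52.56 + 188.17 + 1812.24 = 1947.85 ft.
Depth below ground = 2054 − 1947.85 = 106.2 ft.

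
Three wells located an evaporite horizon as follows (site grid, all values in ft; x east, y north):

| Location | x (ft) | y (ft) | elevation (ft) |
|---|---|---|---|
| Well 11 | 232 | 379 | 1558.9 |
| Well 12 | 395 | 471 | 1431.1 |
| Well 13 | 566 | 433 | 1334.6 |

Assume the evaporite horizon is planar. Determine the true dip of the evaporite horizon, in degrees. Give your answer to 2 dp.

Two edge vectors: Well 11→Well 12 = (163, 92, -127.8), Well 11→Well 13 = (334, 54, -224.3).
Normal n = (Well 11→Well 12) × (Well 11→Well 13) = (-13734.4, -6124.3, -21926).
So ∂z/∂x = −n_x/n_z = −0.62640 and ∂z/∂y = −n_y/n_z = −0.27932.
Gradient magnitude |∇z| = √(a² + b²) = √(0.39237 + 0.07802) = 0.68585.
True dip = arctan(0.68585) = 34.44°, dipping toward ENE (azimuth ≈ 066°).

34.44°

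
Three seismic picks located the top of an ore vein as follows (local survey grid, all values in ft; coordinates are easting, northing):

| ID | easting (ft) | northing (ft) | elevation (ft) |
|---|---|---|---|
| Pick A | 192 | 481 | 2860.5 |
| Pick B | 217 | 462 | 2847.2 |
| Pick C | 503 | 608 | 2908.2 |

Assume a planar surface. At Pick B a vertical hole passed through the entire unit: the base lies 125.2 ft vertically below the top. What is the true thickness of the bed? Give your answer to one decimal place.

Let the plane be z = a·easting + b·northing + c.
Pick B−Pick A: 25a − 19b = −13.3;  Pick C−Pick A: 311a + 127b = 47.7.
Solving gives a = −0.08617, b = 0.58661.
|∇z| = √(a²+b²) = 0.59291, so dip δ = arctan(0.59291) = 30.66°.
True thickness = vertical thickness × cos δ = 125.2 × cos 30.66° = 107.7 ft.

107.7 ft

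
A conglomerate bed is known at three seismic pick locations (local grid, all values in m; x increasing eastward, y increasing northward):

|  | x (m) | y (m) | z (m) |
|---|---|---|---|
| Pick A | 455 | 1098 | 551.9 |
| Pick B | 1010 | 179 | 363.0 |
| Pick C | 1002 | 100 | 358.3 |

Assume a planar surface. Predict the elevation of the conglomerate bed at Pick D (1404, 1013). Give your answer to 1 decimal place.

348.5 m

Two edge vectors: Pick A→Pick B = (555, -919, -188.9), Pick A→Pick C = (547, -998, -193.6).
Normal n = (Pick A→Pick B) × (Pick A→Pick C) = (-10603.8, 4119.7, -51197).
So ∂z/∂x = −n_x/n_z = −0.207118 and ∂z/∂y = −n_y/n_z = 0.080468.
Intercept c from Pick A: 551.9 + 94.24 − 88.35 = 557.79.
At (1404, 1013): z = −290.8 + 81.5 + 557.79 = 348.5 m.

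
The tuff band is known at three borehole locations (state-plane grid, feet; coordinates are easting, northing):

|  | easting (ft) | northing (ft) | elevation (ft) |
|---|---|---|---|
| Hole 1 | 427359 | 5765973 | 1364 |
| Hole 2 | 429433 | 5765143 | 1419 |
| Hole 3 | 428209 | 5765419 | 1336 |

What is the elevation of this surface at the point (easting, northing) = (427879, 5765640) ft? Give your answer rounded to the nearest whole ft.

Let the plane be z = a·easting + b·northing + c.
Hole 2−Hole 1: 2074a − 830b = 55;  Hole 3−Hole 1: 850a − 554b = −28.
Solving gives a = 0.12110594, b = 0.23635388.
Then c = 1364 − a·427359 − b·5765973 = −1413201.80.
At (427879, 5765640): z = 51818.7 + 1362731.4 − 1413201.80 = 1348.3 ft.

1348 ft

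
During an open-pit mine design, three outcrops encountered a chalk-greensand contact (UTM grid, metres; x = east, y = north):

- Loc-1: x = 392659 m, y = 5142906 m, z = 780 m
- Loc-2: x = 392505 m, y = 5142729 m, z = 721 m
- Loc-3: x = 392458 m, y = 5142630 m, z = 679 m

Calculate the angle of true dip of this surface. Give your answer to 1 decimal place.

30.2°

Let the plane be z = a·x + b·y + c.
Loc-2−Loc-1: −154a − 177b = −59;  Loc-3−Loc-1: −201a − 276b = −101.
Solving gives a = −0.22997, b = 0.53342.
Gradient magnitude |∇z| = √(a² + b²) = √(0.05289 + 0.28454) = 0.58088.
True dip = arctan(0.58088) = 30.2°, dipping toward SSE (azimuth ≈ 157°).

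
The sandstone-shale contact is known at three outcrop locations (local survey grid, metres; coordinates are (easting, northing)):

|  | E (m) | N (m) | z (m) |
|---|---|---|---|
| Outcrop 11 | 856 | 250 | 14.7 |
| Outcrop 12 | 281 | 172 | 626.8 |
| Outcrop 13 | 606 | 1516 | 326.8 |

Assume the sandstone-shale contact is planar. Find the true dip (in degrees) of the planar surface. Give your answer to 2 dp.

Let the plane be z = a·E + b·N + c.
Outcrop 12−Outcrop 11: −575a − 78b = 612.1;  Outcrop 13−Outcrop 11: −250a + 1266b = 312.1.
Solving gives a = −1.06932, b = 0.03536.
Gradient magnitude |∇z| = √(a² + b²) = √(1.14344 + 0.00125) = 1.06990.
True dip = arctan(1.06990) = 46.93°, dipping toward E (azimuth ≈ 092°).

46.93°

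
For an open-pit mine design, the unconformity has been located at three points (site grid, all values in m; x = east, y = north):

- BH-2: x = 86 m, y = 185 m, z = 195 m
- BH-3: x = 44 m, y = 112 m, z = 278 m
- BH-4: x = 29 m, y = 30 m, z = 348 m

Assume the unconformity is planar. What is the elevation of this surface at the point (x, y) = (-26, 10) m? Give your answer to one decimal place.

402.1 m

Let the plane be z = a·x + b·y + c.
BH-3−BH-2: −42a − 73b = 83;  BH-4−BH-2: −57a − 155b = 153.
Solving gives a = −0.72201, b = −0.72158.
Then c = 195 − a·86 − b·185 = 390.59.
At (-26, 10): z = 18.8 − 7.2 + 390.59 = 402.1 m.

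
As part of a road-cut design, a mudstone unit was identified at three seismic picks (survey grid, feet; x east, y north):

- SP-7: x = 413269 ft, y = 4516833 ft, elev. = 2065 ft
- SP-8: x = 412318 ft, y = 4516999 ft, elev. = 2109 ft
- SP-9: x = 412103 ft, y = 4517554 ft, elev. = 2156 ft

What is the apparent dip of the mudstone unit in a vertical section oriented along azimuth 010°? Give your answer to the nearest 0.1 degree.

3.7°

Let the plane be z = a·x + b·y + c.
SP-8−SP-7: −951a + 166b = 44;  SP-9−SP-7: −1166a + 721b = 91.
Solving gives a = −0.03377, b = 0.07160.
Unit vector along 010° is (sin 10°, cos 10°) = (0.1736, 0.9848).
Slope in that direction = a·(0.1736) + b·(0.9848) = 0.06465.
Apparent dip = arctan|0.06465| = 3.7° (true dip is 4.5°, so apparent ≤ true as expected).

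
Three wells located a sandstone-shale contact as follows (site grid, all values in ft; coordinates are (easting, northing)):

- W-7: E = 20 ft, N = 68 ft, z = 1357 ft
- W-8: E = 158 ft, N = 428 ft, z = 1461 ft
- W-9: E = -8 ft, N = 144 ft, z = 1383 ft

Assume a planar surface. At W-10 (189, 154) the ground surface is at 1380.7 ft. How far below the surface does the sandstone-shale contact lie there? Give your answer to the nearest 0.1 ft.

Let the plane be z = a·E + b·N + c.
W-8−W-7: 138a + 360b = 104;  W-9−W-7: −28a + 76b = 26.
Solving gives a = −0.07079, b = 0.31602.
Then c = 1357 − a·20 − b·68 = 1336.93.
At (189, 154): z_contact = −13.38 + 48.67 + 1336.93 = 1372.21 ft.
Depth below ground = 1380.7 − 1372.21 = 8.5 ft.

8.5 ft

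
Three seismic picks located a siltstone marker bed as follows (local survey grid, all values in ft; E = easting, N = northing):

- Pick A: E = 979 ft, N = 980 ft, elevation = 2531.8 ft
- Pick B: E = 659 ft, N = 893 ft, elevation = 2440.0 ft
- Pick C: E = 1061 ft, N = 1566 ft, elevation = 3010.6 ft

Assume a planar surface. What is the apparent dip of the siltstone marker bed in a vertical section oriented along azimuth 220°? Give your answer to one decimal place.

33.5°

Let the plane be z = a·E + b·N + c.
Pick B−Pick A: −320a − 87b = −91.8;  Pick C−Pick A: 82a + 586b = 478.8.
Solving gives a = 0.06730, b = 0.80765.
Unit vector along 220° is (sin 220°, cos 220°) = (-0.6428, -0.7660).
Slope in that direction = a·(-0.6428) + b·(-0.7660) = −0.66195.
Apparent dip = arctan|0.66195| = 33.5° (true dip is 39.0°, so apparent ≤ true as expected).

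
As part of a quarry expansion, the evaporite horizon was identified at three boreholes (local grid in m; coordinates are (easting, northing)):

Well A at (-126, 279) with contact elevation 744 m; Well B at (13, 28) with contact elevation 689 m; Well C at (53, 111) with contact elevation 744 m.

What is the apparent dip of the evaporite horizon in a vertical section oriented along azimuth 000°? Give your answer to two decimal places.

24.53°

Two edge vectors: Well A→Well B = (139, -251, -55), Well A→Well C = (179, -168, 0).
Normal n = (Well A→Well B) × (Well A→Well C) = (-9240, -9845, 21577).
So ∂z/∂E = −n_x/n_z = 0.42823 and ∂z/∂N = −n_y/n_z = 0.45627.
Unit vector along 000° is (sin 0°, cos 0°) = (0.0000, 1.0000).
Slope in that direction = a·(0.0000) + b·(1.0000) = 0.45627.
Apparent dip = arctan|0.45627| = 24.53° (true dip is 32.0°, so apparent ≤ true as expected).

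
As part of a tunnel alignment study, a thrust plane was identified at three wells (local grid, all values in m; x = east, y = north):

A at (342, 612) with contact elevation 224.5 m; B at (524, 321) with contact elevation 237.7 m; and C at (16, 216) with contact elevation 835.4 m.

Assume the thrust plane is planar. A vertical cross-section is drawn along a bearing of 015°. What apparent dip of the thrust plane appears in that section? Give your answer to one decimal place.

Two edge vectors: A→B = (182, -291, 13.2), A→C = (-326, -396, 610.9).
Normal n = (A→B) × (A→C) = (-172544.7, -115487, -166938).
So ∂z/∂x = −n_x/n_z = −1.03359 and ∂z/∂y = −n_y/n_z = −0.69180.
Unit vector along 015° is (sin 15°, cos 15°) = (0.2588, 0.9659).
Slope in that direction = a·(0.2588) + b·(0.9659) = −0.93574.
Apparent dip = arctan|0.93574| = 43.1° (true dip is 51.2°, so apparent ≤ true as expected).

43.1°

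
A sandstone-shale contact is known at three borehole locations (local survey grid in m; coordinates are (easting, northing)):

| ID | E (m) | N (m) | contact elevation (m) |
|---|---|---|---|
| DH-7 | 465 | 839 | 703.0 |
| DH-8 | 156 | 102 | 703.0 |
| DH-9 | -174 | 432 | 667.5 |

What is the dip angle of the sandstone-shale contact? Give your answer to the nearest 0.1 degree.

Two edge vectors: DH-7→DH-8 = (-309, -737, 0), DH-7→DH-9 = (-639, -407, -35.5).
Normal n = (DH-7→DH-8) × (DH-7→DH-9) = (26163.5, -10969.5, -345180).
So ∂z/∂E = −n_x/n_z = 0.07580 and ∂z/∂N = −n_y/n_z = −0.03178.
Gradient magnitude |∇z| = √(a² + b²) = √(0.00575 + 0.00101) = 0.08219.
True dip = arctan(0.08219) = 4.7°, dipping toward WNW (azimuth ≈ 293°).

4.7°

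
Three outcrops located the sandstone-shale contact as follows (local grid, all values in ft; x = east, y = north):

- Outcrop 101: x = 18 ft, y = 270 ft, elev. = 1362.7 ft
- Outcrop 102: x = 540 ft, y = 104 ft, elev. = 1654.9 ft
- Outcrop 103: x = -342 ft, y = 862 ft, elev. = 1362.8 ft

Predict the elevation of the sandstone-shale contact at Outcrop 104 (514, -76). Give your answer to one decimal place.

Let the plane be z = a·x + b·y + c.
Outcrop 102−Outcrop 101: 522a − 166b = 292.2;  Outcrop 103−Outcrop 101: −360a + 592b = 0.1.
Solving gives a = 0.69404, b = 0.42222.
Then c = 1362.7 − a·18 − b·270 = 1236.21.
At (514, -76): z = 356.7 − 32.1 + 1236.21 = 1560.9 ft.

1560.9 ft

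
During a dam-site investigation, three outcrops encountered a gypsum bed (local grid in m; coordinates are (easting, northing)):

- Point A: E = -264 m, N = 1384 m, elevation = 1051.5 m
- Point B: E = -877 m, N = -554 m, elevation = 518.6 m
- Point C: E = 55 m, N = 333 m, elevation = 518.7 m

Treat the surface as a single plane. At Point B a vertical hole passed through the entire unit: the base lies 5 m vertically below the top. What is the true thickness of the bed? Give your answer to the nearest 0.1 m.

Let the plane be z = a·E + b·N + c.
Point B−Point A: −613a − 1938b = −532.9;  Point C−Point A: 319a − 1051b = −532.8.
Solving gives a = −0.37425, b = 0.39335.
|∇z| = √(a²+b²) = 0.54295, so dip δ = arctan(0.54295) = 28.50°.
True thickness = vertical thickness × cos δ = 5 × cos 28.50° = 4.4 m.

4.4 m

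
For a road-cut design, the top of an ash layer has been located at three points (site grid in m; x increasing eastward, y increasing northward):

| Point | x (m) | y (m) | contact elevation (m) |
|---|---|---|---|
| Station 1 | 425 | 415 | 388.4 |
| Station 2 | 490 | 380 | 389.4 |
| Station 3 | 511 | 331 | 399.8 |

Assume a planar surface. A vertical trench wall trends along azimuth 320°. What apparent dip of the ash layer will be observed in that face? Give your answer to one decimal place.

7.0°

Let the plane be z = a·x + b·y + c.
Station 2−Station 1: 65a − 35b = 1;  Station 3−Station 1: 86a − 84b = 11.4.
Solving gives a = −0.12857, b = −0.26735.
Unit vector along 320° is (sin 320°, cos 320°) = (-0.6428, 0.7660).
Slope in that direction = a·(-0.6428) + b·(0.7660) = −0.12216.
Apparent dip = arctan|0.12216| = 7.0° (true dip is 16.5°, so apparent ≤ true as expected).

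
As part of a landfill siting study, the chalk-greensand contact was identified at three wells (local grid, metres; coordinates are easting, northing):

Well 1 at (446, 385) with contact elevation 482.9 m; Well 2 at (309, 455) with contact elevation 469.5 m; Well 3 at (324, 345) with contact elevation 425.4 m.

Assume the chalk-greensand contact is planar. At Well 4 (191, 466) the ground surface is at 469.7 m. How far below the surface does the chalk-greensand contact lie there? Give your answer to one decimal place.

Let the plane be z = a·easting + b·northing + c.
Well 2−Well 1: −137a + 70b = −13.4;  Well 3−Well 1: −122a − 40b = −57.5.
Solving gives a = 0.32532, b = 0.44527.
Then c = 482.9 − a·446 − b·385 = 166.38.
At (191, 466): z_contact = 62.14 + 207.50 + 166.38 = 436.01 m.
Depth below ground = 469.7 − 436.01 = 33.7 m.

33.7 m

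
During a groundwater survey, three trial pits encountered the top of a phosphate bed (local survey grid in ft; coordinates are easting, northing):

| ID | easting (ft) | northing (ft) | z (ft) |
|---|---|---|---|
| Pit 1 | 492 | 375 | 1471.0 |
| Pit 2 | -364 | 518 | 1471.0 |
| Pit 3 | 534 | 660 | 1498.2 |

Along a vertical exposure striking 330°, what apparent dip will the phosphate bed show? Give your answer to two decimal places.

Two edge vectors: Pit 1→Pit 2 = (-856, 143, 0), Pit 1→Pit 3 = (42, 285, 27.2).
Normal n = (Pit 1→Pit 2) × (Pit 1→Pit 3) = (3889.6, 23283.2, -249966).
So ∂z/∂easting = −n_x/n_z = 0.01556 and ∂z/∂northing = −n_y/n_z = 0.09315.
Unit vector along 330° is (sin 330°, cos 330°) = (-0.5000, 0.8660).
Slope in that direction = a·(-0.5000) + b·(0.8660) = 0.07289.
Apparent dip = arctan|0.07289| = 4.17° (true dip is 5.4°, so apparent ≤ true as expected).

4.17°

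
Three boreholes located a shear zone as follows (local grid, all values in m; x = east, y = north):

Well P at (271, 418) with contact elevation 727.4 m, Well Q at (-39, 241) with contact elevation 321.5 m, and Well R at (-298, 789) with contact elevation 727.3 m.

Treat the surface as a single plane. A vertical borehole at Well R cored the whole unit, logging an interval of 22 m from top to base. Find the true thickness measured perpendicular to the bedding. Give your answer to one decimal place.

13.6 m

Two edge vectors: Well P→Well Q = (-310, -177, -405.9), Well P→Well R = (-569, 371, -0.1).
Normal n = (Well P→Well Q) × (Well P→Well R) = (150606.6, 230926.1, -215723).
So ∂z/∂x = −n_x/n_z = 0.69815 and ∂z/∂y = −n_y/n_z = 1.07048.
|∇z| = √(a²+b²) = 1.27802, so dip δ = arctan(1.27802) = 51.96°.
True thickness = vertical thickness × cos δ = 22 × cos 51.96° = 13.6 m.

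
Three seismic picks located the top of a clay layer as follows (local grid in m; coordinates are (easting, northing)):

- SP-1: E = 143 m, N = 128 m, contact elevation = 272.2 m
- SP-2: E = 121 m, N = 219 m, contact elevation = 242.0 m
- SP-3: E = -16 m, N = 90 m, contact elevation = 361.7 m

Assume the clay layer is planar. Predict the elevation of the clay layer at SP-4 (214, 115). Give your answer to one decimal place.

Two edge vectors: SP-1→SP-2 = (-22, 91, -30.2), SP-1→SP-3 = (-159, -38, 89.5).
Normal n = (SP-1→SP-2) × (SP-1→SP-3) = (6996.9, 6770.8, 15305).
So ∂z/∂E = −n_x/n_z = −0.45716 and ∂z/∂N = −n_y/n_z = −0.44239.
Intercept c from SP-1: 272.2 + 65.37 + 56.63 = 394.20.
At (214, 115): z = −97.8 − 50.9 + 394.20 = 245.5 m.

245.5 m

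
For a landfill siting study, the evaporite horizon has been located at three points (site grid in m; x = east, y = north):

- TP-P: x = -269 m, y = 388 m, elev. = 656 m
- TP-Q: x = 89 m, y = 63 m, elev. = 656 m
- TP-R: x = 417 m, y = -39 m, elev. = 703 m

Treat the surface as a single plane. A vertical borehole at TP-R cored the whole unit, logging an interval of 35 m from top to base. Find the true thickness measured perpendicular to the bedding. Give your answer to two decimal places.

Let the plane be z = a·x + b·y + c.
TP-Q−TP-P: 358a − 325b = 0;  TP-R−TP-P: 686a − 427b = 47.
Solving gives a = 0.21795, b = 0.24008.
|∇z| = √(a²+b²) = 0.32426, so dip δ = arctan(0.32426) = 17.97°.
True thickness = vertical thickness × cos δ = 35 × cos 17.97° = 33.29 m.

33.29 m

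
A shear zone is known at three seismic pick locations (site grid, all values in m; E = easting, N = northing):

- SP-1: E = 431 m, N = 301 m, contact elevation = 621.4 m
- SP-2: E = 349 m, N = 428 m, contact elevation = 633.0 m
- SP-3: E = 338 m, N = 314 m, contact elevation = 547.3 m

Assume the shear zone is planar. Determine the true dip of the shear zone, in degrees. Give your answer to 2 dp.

48.02°

Let the plane be z = a·E + b·N + c.
SP-2−SP-1: −82a + 127b = 11.6;  SP-3−SP-1: −93a + 13b = −74.1.
Solving gives a = 0.88986, b = 0.66589.
Gradient magnitude |∇z| = √(a² + b²) = √(0.79184 + 0.44341) = 1.11142.
True dip = arctan(1.11142) = 48.02°, dipping toward SW (azimuth ≈ 233°).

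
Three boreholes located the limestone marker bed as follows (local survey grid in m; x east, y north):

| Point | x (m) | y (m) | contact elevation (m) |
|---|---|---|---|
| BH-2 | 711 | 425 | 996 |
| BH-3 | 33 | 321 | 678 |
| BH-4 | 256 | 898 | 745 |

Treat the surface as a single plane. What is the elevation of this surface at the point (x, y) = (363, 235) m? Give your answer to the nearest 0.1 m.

842.2 m

Two edge vectors: BH-2→BH-3 = (-678, -104, -318), BH-2→BH-4 = (-455, 473, -251).
Normal n = (BH-2→BH-3) × (BH-2→BH-4) = (176518, -25488, -368014).
So ∂z/∂x = −n_x/n_z = 0.47965 and ∂z/∂y = −n_y/n_z = −0.06926.
Intercept c from BH-2: 996 − 341.03 + 29.43 = 684.40.
At (363, 235): z = 174.1 − 16.3 + 684.40 = 842.2 m.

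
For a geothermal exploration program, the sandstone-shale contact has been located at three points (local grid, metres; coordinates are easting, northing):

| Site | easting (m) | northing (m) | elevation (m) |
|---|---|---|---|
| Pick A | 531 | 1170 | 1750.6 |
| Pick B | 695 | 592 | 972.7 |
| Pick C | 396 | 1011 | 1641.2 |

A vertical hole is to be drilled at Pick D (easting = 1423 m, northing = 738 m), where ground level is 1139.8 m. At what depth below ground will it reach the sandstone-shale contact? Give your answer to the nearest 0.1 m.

Two edge vectors: Pick A→Pick B = (164, -578, -777.9), Pick A→Pick C = (-135, -159, -109.4).
Normal n = (Pick A→Pick B) × (Pick A→Pick C) = (-60452.9, 122958.1, -104106).
So ∂z/∂easting = −n_x/n_z = −0.580686 and ∂z/∂northing = −n_y/n_z = 1.181086.
Intercept c from Pick A: 1750.6 + 308.34 − 1381.87 = 677.07.
At (1423, 738): z_contact = −826.32 + 871.64 + 677.07 = 722.40 m.
Depth below ground = 1139.8 − 722.40 = 417.4 m.

417.4 m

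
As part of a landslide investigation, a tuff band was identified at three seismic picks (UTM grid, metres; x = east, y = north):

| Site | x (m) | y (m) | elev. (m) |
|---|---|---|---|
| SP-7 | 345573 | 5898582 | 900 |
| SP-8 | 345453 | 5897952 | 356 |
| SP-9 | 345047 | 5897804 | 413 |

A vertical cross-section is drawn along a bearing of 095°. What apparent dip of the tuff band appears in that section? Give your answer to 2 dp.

29.71°

Two edge vectors: SP-7→SP-8 = (-120, -630, -544), SP-7→SP-9 = (-526, -778, -487).
Normal n = (SP-7→SP-8) × (SP-7→SP-9) = (-116422, 227704, -238020).
So ∂z/∂x = −n_x/n_z = −0.48913 and ∂z/∂y = −n_y/n_z = 0.95666.
Unit vector along 095° is (sin 95°, cos 95°) = (0.9962, -0.0872).
Slope in that direction = a·(0.9962) + b·(-0.0872) = −0.57064.
Apparent dip = arctan|0.57064| = 29.71° (true dip is 47.1°, so apparent ≤ true as expected).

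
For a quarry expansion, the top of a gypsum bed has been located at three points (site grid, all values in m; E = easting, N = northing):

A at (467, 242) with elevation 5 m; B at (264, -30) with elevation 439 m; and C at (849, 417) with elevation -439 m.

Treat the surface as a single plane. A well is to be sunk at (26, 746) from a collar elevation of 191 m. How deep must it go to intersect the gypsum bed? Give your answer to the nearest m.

455 m

Two edge vectors: A→B = (-203, -272, 434), A→C = (382, 175, -444).
Normal n = (A→B) × (A→C) = (44818, 75656, 68379).
So ∂z/∂E = −n_x/n_z = −0.65544 and ∂z/∂N = −n_y/n_z = −1.10642.
Intercept c from A: 5 + 306.09 + 267.75 = 578.84.
At (26, 746): z_contact = −17.0 − 825.4 + 578.84 = -263.6 m.
Depth below ground = 191 − (-263.6) = 455 m.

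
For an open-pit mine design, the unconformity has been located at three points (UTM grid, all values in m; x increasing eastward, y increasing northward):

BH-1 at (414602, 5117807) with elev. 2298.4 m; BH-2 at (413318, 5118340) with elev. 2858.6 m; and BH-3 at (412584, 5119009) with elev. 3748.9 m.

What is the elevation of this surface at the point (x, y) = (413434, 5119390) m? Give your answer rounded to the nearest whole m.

4526 m

Let the plane be z = a·x + b·y + c.
BH-2−BH-1: −1284a + 533b = 560.2;  BH-3−BH-1: −2018a + 1202b = 1450.5.
Solving gives a = 0.21325704, b = 1.56476931.
Then c = 2298.4 − a·414602 − b·5117807 = −8094305.73.
At (413434, 5119390): z = 88167.7 + 8010664.4 − 8094305.73 = 4526.3 m.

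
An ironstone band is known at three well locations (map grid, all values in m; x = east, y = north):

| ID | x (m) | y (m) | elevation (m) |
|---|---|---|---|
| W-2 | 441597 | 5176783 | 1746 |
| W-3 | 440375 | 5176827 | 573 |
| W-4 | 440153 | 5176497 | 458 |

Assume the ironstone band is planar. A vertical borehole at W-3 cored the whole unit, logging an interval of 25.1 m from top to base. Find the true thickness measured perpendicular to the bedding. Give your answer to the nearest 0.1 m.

17.8 m

Two edge vectors: W-2→W-3 = (-1222, 44, -1173), W-2→W-4 = (-1444, -286, -1288).
Normal n = (W-2→W-3) × (W-2→W-4) = (-392150, 119876, 413028).
So ∂z/∂x = −n_x/n_z = 0.94945 and ∂z/∂y = −n_y/n_z = −0.29024.
|∇z| = √(a²+b²) = 0.99282, so dip δ = arctan(0.99282) = 44.79°.
True thickness = vertical thickness × cos δ = 25.1 × cos 44.79° = 17.8 m.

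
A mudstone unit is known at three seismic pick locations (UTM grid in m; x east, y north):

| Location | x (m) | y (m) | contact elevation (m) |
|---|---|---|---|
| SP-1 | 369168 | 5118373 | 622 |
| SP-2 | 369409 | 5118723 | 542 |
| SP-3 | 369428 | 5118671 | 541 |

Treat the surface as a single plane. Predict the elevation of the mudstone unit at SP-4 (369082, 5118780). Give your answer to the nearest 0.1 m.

615.1 m

Let the plane be z = a·x + b·y + c.
SP-2−SP-1: 241a + 350b = −80;  SP-3−SP-1: 260a + 298b = −81.
Solving gives a = −0.235116255, b = −0.066677093.
Then c = 622 − a·369168 − b·5118373 = 428697.63.
At (369082, 5118780): z = −86777.2 − 341305.4 + 428697.63 = 615.1 m.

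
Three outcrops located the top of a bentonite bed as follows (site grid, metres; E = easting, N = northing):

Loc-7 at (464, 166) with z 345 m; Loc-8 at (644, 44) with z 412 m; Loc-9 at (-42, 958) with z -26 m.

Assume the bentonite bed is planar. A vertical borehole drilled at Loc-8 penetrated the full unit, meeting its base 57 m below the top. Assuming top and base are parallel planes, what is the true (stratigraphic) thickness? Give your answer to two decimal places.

52.59 m

Two edge vectors: Loc-7→Loc-8 = (180, -122, 67), Loc-7→Loc-9 = (-506, 792, -371).
Normal n = (Loc-7→Loc-8) × (Loc-7→Loc-9) = (-7802, 32878, 80828).
So ∂z/∂E = −n_x/n_z = 0.09653 and ∂z/∂N = −n_y/n_z = −0.40676.
|∇z| = √(a²+b²) = 0.41806, so dip δ = arctan(0.41806) = 22.69°.
True thickness = vertical thickness × cos δ = 57 × cos 22.69° = 52.59 m.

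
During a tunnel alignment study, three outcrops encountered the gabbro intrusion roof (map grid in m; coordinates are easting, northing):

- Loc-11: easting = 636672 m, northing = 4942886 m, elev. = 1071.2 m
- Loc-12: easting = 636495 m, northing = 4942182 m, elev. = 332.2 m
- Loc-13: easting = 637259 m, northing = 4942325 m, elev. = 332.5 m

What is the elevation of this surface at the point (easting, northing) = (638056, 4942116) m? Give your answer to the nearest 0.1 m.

-61.7 m

Two edge vectors: Loc-11→Loc-12 = (-177, -704, -739), Loc-11→Loc-13 = (587, -561, -738.7).
Normal n = (Loc-11→Loc-12) × (Loc-11→Loc-13) = (105465.8, -564542.9, 512545).
So ∂z/∂easting = −n_x/n_z = −0.205768859 and ∂z/∂northing = −n_y/n_z = 1.101450409.
Intercept c from Loc-11: 1071.2 + 131007.27 − 5444343.81 = −5312265.34.
At (638056, 4942116): z = −131292.1 + 5443495.7 − 5312265.34 = -61.7 m.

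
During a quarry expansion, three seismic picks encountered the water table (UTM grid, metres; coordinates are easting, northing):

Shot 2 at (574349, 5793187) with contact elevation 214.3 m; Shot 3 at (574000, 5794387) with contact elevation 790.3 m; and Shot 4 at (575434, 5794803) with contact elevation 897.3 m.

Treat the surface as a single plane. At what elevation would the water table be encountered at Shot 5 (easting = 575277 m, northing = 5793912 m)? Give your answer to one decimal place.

Let the plane be z = a·easting + b·northing + c.
Shot 3−Shot 2: −349a + 1200b = 576;  Shot 4−Shot 2: 1085a + 1616b = 683.
Solving gives a = −0.059601797, b = 0.462665811.
Then c = 214.3 − a·574349 − b·5793187 = −2645863.03.
At (575277, 5793912): z = −34287.5 + 2680645.0 − 2645863.03 = 494.4 m.

494.4 m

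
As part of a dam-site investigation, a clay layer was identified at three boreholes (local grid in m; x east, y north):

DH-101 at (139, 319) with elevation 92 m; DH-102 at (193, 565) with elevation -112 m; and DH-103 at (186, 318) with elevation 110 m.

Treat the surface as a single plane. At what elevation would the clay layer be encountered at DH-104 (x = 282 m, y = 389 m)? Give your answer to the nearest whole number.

80 m

Let the plane be z = a·x + b·y + c.
DH-102−DH-101: 54a + 246b = −204;  DH-103−DH-101: 47a − 1b = 18.
Solving gives a = 0.36364, b = −0.90909.
Then c = 92 − a·139 − b·319 = 331.45.
At (282, 389): z = 102.5 − 353.6 + 331.45 = 80.4 m.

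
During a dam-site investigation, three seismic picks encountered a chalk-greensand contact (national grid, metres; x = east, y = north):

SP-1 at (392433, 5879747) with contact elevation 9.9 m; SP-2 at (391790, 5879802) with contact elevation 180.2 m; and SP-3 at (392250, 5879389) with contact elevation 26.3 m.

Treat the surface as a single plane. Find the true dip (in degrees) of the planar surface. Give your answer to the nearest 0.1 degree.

Two edge vectors: SP-1→SP-2 = (-643, 55, 170.3), SP-1→SP-3 = (-183, -358, 16.4).
Normal n = (SP-1→SP-2) × (SP-1→SP-3) = (61869.4, -20619.7, 240259).
So ∂z/∂x = −n_x/n_z = −0.25751 and ∂z/∂y = −n_y/n_z = 0.08582.
Gradient magnitude |∇z| = √(a² + b²) = √(0.06631 + 0.00737) = 0.27144.
True dip = arctan(0.27144) = 15.2°, dipping toward ESE (azimuth ≈ 108°).

15.2°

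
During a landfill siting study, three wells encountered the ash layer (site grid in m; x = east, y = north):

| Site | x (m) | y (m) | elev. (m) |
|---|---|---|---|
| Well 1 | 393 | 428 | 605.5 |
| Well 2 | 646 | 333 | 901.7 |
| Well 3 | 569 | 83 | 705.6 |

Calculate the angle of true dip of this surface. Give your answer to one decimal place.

Let the plane be z = a·x + b·y + c.
Well 2−Well 1: 253a − 95b = 296.2;  Well 3−Well 1: 176a − 345b = 100.1.
Solving gives a = 1.31339, b = 0.37988.
Gradient magnitude |∇z| = √(a² + b²) = √(1.72500 + 0.14431) = 1.36722.
True dip = arctan(1.36722) = 53.8°, dipping toward WSW (azimuth ≈ 254°).

53.8°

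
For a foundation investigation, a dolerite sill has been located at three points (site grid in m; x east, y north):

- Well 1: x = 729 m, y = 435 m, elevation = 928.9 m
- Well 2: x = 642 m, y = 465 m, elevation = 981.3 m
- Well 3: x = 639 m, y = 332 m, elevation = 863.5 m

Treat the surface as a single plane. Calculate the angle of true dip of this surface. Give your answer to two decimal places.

Let the plane be z = a·x + b·y + c.
Well 2−Well 1: −87a + 30b = 52.4;  Well 3−Well 1: −90a − 103b = −65.4.
Solving gives a = −0.29459, b = 0.89236.
Gradient magnitude |∇z| = √(a² + b²) = √(0.08678 + 0.79630) = 0.93973.
True dip = arctan(0.93973) = 43.22°, dipping toward SSE (azimuth ≈ 162°).

43.22°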